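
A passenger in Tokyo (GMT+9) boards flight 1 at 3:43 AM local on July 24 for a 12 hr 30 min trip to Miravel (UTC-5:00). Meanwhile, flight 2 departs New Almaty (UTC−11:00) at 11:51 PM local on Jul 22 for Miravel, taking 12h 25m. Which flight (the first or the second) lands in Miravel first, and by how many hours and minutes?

Flight 1 in UTC: 3:43 AM − 9:00 = 6:43 PM on Jul 23.
+12 hours and 30 minutes → arrive 7:13 AM UTC on Jul 24.
Flight 2 in UTC: 11:51 PM + 11:00 = 10:51 AM on Jul 23.
+12 hours 25 minutes → arrive 11:16 PM UTC on Jul 23.
Flight 2 lands earlier by 7 hours 57 minutes.

the second, by 7 hours 57 minutes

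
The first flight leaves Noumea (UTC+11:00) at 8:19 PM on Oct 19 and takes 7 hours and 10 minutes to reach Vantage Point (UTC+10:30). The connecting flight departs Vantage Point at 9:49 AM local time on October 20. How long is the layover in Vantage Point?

Convert departure to UTC: 8:19 PM − 11:00 = 9:19 AM UTC on Oct 19.
Add 7 hours 10 minutes flight time → 4:29 PM UTC.
Vantage Point is UTC+10:30, so local arrival = 4:29 PM + 10:30 = 2:59 AM on Oct 20.
Layover = 9:49 AM − 2:59 AM = 6 hours 50 minutes.

6 hours 50 minutes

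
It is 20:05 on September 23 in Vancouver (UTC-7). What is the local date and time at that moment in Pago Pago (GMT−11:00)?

16:05 on Sep 23

In UTC: 20:05 + 7:00 = 03:05 on Sep 24.
Pago Pago is UTC−11:00: 03:05 − 11:00 = 16:05 on Sep 23.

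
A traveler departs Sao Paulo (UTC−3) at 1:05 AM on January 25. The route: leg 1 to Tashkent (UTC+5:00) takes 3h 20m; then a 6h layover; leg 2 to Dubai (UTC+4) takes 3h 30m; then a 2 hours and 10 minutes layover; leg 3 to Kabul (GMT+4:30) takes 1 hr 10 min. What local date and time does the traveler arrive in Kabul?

12:45 AM on Jan 26

Convert departure to UTC: 1:05 AM + 3:00 = 4:05 AM UTC on Jan 25.
Add 3 hours 20 minutes leg 1 → 7:25 AM UTC.
Add 6 hours layover in Tashkent → 1:25 PM UTC.
Add 3 hours 30 minutes leg 2 → 4:55 PM UTC.
Add 2 hours and 10 minutes layover in Dubai → 7:05 PM UTC.
Add 1 hour 10 minutes leg 3 → 8:15 PM UTC.
Kabul is UTC+4:30, so local arrival = 8:15 PM + 4:30 = 12:45 AM on Jan 26.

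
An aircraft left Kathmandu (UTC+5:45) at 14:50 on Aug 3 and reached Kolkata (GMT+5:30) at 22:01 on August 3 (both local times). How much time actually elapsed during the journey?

7 hours 26 minutes

Departure in UTC: 14:50 − 5:45 = 09:05 on Aug 3.
Arrival in UTC: 22:01 − 5:30 = 16:31 on Aug 3.
Elapsed = 16:31 − 09:05 = 7 hours 26 minutes.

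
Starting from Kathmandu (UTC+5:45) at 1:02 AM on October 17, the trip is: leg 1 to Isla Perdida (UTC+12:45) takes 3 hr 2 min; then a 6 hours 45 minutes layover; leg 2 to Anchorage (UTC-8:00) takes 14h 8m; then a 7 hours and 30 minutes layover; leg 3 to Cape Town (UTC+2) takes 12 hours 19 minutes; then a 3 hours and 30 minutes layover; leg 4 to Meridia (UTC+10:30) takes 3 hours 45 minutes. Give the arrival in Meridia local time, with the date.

8:46 AM on Oct 19

Convert departure to UTC: 1:02 AM − 5:45 = 7:17 PM UTC on Oct 16.
Add 3 hours and 2 minutes leg 1 → 10:19 PM UTC.
Add 6 hours and 45 minutes layover in Isla Perdida → 5:04 AM UTC (Oct 17).
Add 14 hours 8 minutes leg 2 → 7:12 PM UTC.
Add 7 hours and 30 minutes layover in Anchorage → 2:42 AM UTC (Oct 18).
Add 12 hours and 19 minutes leg 3 → 3:01 PM UTC.
Add 3 hours 30 minutes layover in Cape Town → 6:31 PM UTC.
Add 3 hours 45 minutes leg 4 → 10:16 PM UTC.
Meridia is UTC+10:30, so local arrival = 10:16 PM + 10:30 = 8:46 AM on Oct 19.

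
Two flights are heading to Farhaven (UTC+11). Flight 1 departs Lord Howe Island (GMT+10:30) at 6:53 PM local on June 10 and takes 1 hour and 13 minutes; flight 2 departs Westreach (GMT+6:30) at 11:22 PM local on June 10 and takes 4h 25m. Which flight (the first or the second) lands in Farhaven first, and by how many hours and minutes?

the first, by 11 hours 41 minutes

Flight 1 in UTC: 6:53 PM − 10:30 = 8:23 AM on Jun 10.
+1 hour and 13 minutes → arrive 9:36 AM UTC on Jun 10.
Flight 2 in UTC: 11:22 PM − 6:30 = 4:52 PM on Jun 10.
+4 hours 25 minutes → arrive 9:17 PM UTC on Jun 10.
Flight 1 lands earlier by 11 hours 41 minutes.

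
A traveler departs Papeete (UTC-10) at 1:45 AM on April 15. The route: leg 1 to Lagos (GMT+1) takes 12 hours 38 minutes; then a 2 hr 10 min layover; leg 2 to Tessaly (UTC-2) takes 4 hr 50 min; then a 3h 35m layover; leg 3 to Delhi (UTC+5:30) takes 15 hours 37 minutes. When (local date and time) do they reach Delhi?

8:05 AM on April 17

Convert departure to UTC: 1:45 AM + 10:00 = 11:45 AM UTC on Apr 15.
Add 12 hours 38 minutes leg 1 → 12:23 AM UTC (Apr 16).
Add 2 hours and 10 minutes layover in Lagos → 2:33 AM UTC.
Add 4 hours 50 minutes leg 2 → 7:23 AM UTC.
Add 3 hours 35 minutes layover in Tessaly → 10:58 AM UTC.
Add 15 hours 37 minutes leg 3 → 2:35 AM UTC (Apr 17).
Delhi is UTC+5:30, so local arrival = 2:35 AM + 5:30 = 8:05 AM on Apr 17.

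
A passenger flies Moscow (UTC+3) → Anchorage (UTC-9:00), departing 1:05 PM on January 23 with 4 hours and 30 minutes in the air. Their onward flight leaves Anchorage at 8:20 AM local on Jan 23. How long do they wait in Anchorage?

2 hours 45 minutes

Convert departure to UTC: 1:05 PM − 3:00 = 10:05 AM UTC on Jan 23.
Add 4 hours 30 minutes flight time → 2:35 PM UTC.
Anchorage is UTC−9:00, so local arrival = 2:35 PM − 9:00 = 5:35 AM on Jan 23.
Layover = 8:20 AM − 5:35 AM = 2 hours 45 minutes.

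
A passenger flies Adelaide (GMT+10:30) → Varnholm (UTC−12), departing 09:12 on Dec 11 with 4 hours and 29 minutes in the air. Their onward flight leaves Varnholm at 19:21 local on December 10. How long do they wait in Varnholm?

Convert departure to UTC: 09:12 − 10:30 = 22:42 UTC on Dec 10.
Add 4 hours 29 minutes flight time → 03:11 UTC (Dec 11).
Varnholm is UTC−12:00, so local arrival = 03:11 − 12:00 = 15:11 on Dec 10.
Layover = 19:21 − 15:11 = 4 hours 10 minutes.

4 hours 10 minutes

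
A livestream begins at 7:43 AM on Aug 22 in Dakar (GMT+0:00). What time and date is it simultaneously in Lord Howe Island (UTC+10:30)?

6:13 PM on August 22

Dakar is UTC+0 so that is 7:43 AM UTC.
Lord Howe Island is UTC+10:30: 7:43 AM + 10:30 = 6:13 PM on Aug 22.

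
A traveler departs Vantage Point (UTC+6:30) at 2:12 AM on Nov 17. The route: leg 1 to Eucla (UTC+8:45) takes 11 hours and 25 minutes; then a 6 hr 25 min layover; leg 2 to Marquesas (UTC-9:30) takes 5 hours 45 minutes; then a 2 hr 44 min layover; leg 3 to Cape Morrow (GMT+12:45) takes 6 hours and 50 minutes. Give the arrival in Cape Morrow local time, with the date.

Convert departure to UTC: 2:12 AM − 6:30 = 7:42 PM UTC on Nov 16.
Add 11 hours 25 minutes leg 1 → 7:07 AM UTC (Nov 17).
Add 6 hours and 25 minutes layover in Eucla → 1:32 PM UTC.
Add 5 hours and 45 minutes leg 2 → 7:17 PM UTC.
Add 2 hours and 44 minutes layover in Marquesas → 10:01 PM UTC.
Add 6 hours and 50 minutes leg 3 → 4:51 AM UTC (Nov 18).
Cape Morrow is UTC+12:45, so local arrival = 4:51 AM + 12:45 = 5:36 PM on Nov 18.

5:36 PM on November 18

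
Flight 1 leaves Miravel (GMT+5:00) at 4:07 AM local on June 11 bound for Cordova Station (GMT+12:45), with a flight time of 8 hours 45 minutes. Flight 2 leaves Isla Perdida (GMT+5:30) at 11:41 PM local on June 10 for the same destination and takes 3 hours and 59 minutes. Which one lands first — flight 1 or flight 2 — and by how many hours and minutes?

Flight 1 in UTC: 4:07 AM − 5:00 = 11:07 PM on Jun 10.
+8 hours 45 minutes → arrive 7:52 AM UTC on Jun 11.
Flight 2 in UTC: 11:41 PM − 5:30 = 6:11 PM on Jun 10.
+3 hours and 59 minutes → arrive 10:10 PM UTC on Jun 10.
Flight 2 lands earlier by 9 hours 42 minutes.

the second, by 9 hours 42 minutes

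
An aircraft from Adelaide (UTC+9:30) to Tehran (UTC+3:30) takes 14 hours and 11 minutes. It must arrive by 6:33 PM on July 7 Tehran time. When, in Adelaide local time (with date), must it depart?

Target arrival in UTC: 6:33 PM − 3:30 = 3:03 PM on Jul 7.
Subtract 14 hours and 11 minutes → departure 12:52 AM UTC on Jul 7.
Adelaide is UTC+9:30: 12:52 AM + 9:30 = 10:22 AM on Jul 7.

10:22 AM on July 7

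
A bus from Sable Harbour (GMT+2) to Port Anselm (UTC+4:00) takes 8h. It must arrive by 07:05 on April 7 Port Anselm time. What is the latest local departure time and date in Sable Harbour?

Target arrival in UTC: 07:05 − 4:00 = 03:05 on Apr 7.
Subtract 8 hours → departure 19:05 UTC on Apr 6.
Sable Harbour is UTC+2:00: 19:05 + 2:00 = 21:05 on Apr 6.

21:05 on April 6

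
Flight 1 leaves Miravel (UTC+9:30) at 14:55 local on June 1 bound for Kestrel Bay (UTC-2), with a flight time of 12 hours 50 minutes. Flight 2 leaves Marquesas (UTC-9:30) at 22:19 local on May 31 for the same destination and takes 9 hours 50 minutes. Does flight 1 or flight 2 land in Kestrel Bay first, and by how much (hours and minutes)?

Flight 1 in UTC: 14:55 − 9:30 = 05:25 on Jun 1.
+12 hours 50 minutes → arrive 18:15 UTC on Jun 1.
Flight 2 in UTC: 22:19 + 9:30 = 07:49 on Jun 1.
+9 hours 50 minutes → arrive 17:39 UTC on Jun 1.
Flight 2 lands earlier by 36 minutes.

the second, by 36 minutes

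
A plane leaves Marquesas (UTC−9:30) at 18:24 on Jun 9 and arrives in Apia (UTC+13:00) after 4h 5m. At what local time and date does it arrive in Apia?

20:59 on June 10

Convert departure to UTC: 18:24 + 9:30 = 03:54 UTC on Jun 10.
Add 4 hours and 5 minutes travel time → 07:59 UTC.
Apia is UTC+13:00, so local arrival = 07:59 + 13:00 = 20:59 on Jun 10.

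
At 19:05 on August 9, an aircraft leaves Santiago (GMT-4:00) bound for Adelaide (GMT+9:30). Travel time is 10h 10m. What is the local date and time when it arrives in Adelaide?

18:45 on August 10

Convert departure to UTC: 19:05 + 4:00 = 23:05 UTC on Aug 9.
Add 10 hours 10 minutes travel time → 09:15 UTC (Aug 10).
Adelaide is UTC+9:30, so local arrival = 09:15 + 9:30 = 18:45 on Aug 10.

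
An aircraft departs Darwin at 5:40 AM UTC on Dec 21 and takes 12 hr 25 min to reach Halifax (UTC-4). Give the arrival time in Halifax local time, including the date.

2:05 PM on Dec 21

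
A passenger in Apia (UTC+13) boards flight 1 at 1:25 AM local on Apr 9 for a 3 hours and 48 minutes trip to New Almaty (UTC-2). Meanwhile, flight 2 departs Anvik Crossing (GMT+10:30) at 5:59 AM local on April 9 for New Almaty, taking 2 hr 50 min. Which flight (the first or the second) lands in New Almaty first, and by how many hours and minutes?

the first, by 6 hours 6 minutes

Flight 1 in UTC: 1:25 AM − 13:00 = 12:25 PM on Apr 8.
+3 hours and 48 minutes → arrive 4:13 PM UTC on Apr 8.
Flight 2 in UTC: 5:59 AM − 10:30 = 7:29 PM on Apr 8.
+2 hours and 50 minutes → arrive 10:19 PM UTC on Apr 8.
Flight 1 lands earlier by 6 hours 6 minutes.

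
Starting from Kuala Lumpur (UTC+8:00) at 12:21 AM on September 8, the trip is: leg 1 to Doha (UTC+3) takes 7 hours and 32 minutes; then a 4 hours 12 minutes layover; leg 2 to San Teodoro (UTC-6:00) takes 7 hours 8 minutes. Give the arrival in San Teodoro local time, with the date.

5:13 AM on September 8

Convert departure to UTC: 12:21 AM − 8:00 = 4:21 PM UTC on Sep 7.
Add 7 hours and 32 minutes leg 1 → 11:53 PM UTC.
Add 4 hours 12 minutes layover in Doha → 4:05 AM UTC (Sep 8).
Add 7 hours and 8 minutes leg 2 → 11:13 AM UTC.
San Teodoro is UTC−6:00, so local arrival = 11:13 AM − 6:00 = 5:13 AM on Sep 8.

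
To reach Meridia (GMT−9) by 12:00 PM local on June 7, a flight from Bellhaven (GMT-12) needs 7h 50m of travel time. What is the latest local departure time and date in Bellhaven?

1:10 AM on Jun 7

Target arrival in UTC: 12:00 PM + 9:00 = 9:00 PM on Jun 7.
Subtract 7 hours and 50 minutes → departure 1:10 PM UTC on Jun 7.
Bellhaven is UTC−12:00: 1:10 PM − 12:00 = 1:10 AM on Jun 7.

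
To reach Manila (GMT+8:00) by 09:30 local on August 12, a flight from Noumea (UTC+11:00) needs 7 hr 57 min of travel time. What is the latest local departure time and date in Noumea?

04:33 on Aug 12

Target arrival in UTC: 09:30 − 8:00 = 01:30 on Aug 12.
Subtract 7 hours 57 minutes → departure 17:33 UTC on Aug 11.
Noumea is UTC+11:00: 17:33 + 11:00 = 04:33 on Aug 12.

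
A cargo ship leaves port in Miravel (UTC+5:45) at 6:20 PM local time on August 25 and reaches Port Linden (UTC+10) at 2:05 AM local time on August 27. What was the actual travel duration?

Departure in UTC: 6:20 PM − 5:45 = 12:35 PM on Aug 25.
Arrival in UTC: 2:05 AM − 10:00 = 4:05 PM on Aug 26.
Elapsed = 4:05 PM − 12:35 PM (+1 day) = 27 hours 30 minutes.

27 hours 30 minutes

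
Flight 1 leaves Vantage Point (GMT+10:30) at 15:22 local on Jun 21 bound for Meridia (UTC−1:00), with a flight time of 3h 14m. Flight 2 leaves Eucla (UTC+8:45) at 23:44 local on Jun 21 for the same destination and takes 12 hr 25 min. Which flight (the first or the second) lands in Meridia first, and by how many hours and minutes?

the first, by 19 hours 18 minutes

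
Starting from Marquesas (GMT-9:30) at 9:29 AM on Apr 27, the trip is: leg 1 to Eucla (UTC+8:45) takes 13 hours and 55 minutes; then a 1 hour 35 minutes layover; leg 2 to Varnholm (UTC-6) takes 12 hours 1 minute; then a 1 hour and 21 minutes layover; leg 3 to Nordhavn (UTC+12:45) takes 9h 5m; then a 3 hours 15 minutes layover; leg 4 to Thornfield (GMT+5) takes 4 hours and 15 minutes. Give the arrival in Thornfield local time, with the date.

9:26 PM on April 29

Convert departure to UTC: 9:29 AM + 9:30 = 6:59 PM UTC on Apr 27.
Add 13 hours and 55 minutes leg 1 → 8:54 AM UTC (Apr 28).
Add 1 hour 35 minutes layover in Eucla → 10:29 AM UTC.
Add 12 hours 1 minute leg 2 → 10:30 PM UTC.
Add 1 hour 21 minutes layover in Varnholm → 11:51 PM UTC.
Add 9 hours and 5 minutes leg 3 → 8:56 AM UTC (Apr 29).
Add 3 hours and 15 minutes layover in Nordhavn → 12:11 PM UTC.
Add 4 hours and 15 minutes leg 4 → 4:26 PM UTC.
Thornfield is UTC+5:00, so local arrival = 4:26 PM + 5:00 = 9:26 PM on Apr 29.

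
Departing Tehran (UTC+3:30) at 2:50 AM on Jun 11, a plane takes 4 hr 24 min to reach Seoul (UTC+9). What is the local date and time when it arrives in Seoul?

Convert departure to UTC: 2:50 AM − 3:30 = 11:20 PM UTC on Jun 10.
Add 4 hours and 24 minutes travel time → 3:44 AM UTC (Jun 11).
Seoul is UTC+9:00, so local arrival = 3:44 AM + 9:00 = 12:44 PM on Jun 11.

12:44 PM on Jun 11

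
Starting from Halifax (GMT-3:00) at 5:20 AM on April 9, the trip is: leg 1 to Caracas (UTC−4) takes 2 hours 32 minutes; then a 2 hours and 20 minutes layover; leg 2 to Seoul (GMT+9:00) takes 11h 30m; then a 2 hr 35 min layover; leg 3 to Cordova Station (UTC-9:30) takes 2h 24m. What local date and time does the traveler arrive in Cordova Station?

Convert departure to UTC: 5:20 AM + 3:00 = 8:20 AM UTC on Apr 9.
Add 2 hours and 32 minutes leg 1 → 10:52 AM UTC.
Add 2 hours and 20 minutes layover in Caracas → 1:12 PM UTC.
Add 11 hours 30 minutes leg 2 → 12:42 AM UTC (Apr 10).
Add 2 hours 35 minutes layover in Seoul → 3:17 AM UTC.
Add 2 hours 24 minutes leg 3 → 5:41 AM UTC.
Cordova Station is UTC−9:30, so local arrival = 5:41 AM − 9:30 = 8:11 PM on Apr 9.

8:11 PM on April 9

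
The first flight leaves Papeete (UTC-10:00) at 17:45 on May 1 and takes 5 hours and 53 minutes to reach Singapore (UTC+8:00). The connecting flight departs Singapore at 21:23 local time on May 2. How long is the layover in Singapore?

Convert departure to UTC: 17:45 + 10:00 = 03:45 UTC on May 2.
Add 5 hours and 53 minutes flight time → 09:38 UTC.
Singapore is UTC+8:00, so local arrival = 09:38 + 8:00 = 17:38 on May 2.
Layover = 21:23 − 17:38 = 3 hours 45 minutes.

3 hours 45 minutes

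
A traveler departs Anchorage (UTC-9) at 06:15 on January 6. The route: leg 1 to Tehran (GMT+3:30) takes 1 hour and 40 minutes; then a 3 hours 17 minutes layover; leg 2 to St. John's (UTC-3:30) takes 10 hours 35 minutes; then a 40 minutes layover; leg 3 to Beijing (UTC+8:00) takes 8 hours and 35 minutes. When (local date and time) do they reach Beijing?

00:02 on January 8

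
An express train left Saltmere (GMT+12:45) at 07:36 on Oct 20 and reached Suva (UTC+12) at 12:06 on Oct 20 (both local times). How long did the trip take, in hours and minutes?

5 hours 15 minutes

Departure in UTC: 07:36 − 12:45 = 18:51 on Oct 19.
Arrival in UTC: 12:06 − 12:00 = 00:06 on Oct 20.
Elapsed = 00:06 − 18:51 (+1 day) = 5 hours 15 minutes.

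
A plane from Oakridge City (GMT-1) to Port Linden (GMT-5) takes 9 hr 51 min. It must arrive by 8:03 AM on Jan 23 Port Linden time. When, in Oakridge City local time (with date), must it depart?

Target arrival in UTC: 8:03 AM + 5:00 = 1:03 PM on Jan 23.
Subtract 9 hours 51 minutes → departure 3:12 AM UTC on Jan 23.
Oakridge City is UTC−1:00: 3:12 AM − 1:00 = 2:12 AM on Jan 23.

2:12 AM on January 23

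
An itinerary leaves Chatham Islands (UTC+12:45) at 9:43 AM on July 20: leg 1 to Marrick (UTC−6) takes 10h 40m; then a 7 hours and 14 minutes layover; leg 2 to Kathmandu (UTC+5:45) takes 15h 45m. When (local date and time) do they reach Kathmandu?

12:22 PM on Jul 21

Convert departure to UTC: 9:43 AM − 12:45 = 8:58 PM UTC on Jul 19.
Add 10 hours 40 minutes leg 1 → 7:38 AM UTC (Jul 20).
Add 7 hours and 14 minutes layover in Marrick → 2:52 PM UTC.
Add 15 hours and 45 minutes leg 2 → 6:37 AM UTC (Jul 21).
Kathmandu is UTC+5:45, so local arrival = 6:37 AM + 5:45 = 12:22 PM on Jul 21.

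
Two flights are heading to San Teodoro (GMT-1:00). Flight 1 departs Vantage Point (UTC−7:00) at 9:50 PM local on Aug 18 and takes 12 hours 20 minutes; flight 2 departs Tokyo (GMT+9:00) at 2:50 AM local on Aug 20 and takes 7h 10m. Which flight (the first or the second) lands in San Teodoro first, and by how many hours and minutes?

Flight 1 in UTC: 9:50 PM + 7:00 = 4:50 AM on Aug 19.
+12 hours and 20 minutes → arrive 5:10 PM UTC on Aug 19.
Flight 2 in UTC: 2:50 AM − 9:00 = 5:50 PM on Aug 19.
+7 hours and 10 minutes → arrive 1:00 AM UTC on Aug 20.
Flight 1 lands earlier by 7 hours 50 minutes.

the first, by 7 hours 50 minutes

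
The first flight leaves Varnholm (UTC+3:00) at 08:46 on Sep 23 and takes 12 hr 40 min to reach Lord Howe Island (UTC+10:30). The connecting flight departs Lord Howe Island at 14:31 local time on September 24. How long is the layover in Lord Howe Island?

9 hours 35 minutes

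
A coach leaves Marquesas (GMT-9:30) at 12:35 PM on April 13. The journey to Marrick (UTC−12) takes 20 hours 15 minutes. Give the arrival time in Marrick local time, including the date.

6:20 AM on April 14

Convert departure to UTC: 12:35 PM + 9:30 = 10:05 PM UTC on Apr 13.
Add 20 hours and 15 minutes travel time → 6:20 PM UTC (Apr 14).
Marrick is UTC−12:00, so local arrival = 6:20 PM − 12:00 = 6:20 AM on Apr 14.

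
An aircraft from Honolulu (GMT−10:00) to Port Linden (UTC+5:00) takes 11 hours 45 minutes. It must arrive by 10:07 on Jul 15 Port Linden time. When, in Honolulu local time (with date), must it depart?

Target arrival in UTC: 10:07 − 5:00 = 05:07 on Jul 15.
Subtract 11 hours and 45 minutes → departure 17:22 UTC on Jul 14.
Honolulu is UTC−10:00: 17:22 − 10:00 = 07:22 on Jul 14.

07:22 on July 14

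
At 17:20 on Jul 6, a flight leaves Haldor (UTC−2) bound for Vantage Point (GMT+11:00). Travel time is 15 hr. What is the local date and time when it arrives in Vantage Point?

Convert departure to UTC: 17:20 + 2:00 = 19:20 UTC on Jul 6.
Add 15 hours travel time → 10:20 UTC (Jul 7).
Vantage Point is UTC+11:00, so local arrival = 10:20 + 11:00 = 21:20 on Jul 7.

21:20 on Jul 7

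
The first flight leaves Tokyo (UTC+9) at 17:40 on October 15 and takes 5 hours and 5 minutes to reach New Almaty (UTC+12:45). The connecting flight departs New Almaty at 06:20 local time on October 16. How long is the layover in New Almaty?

3 hours 50 minutes

Convert departure to UTC: 17:40 − 9:00 = 08:40 UTC on Oct 15.
Add 5 hours and 5 minutes flight time → 13:45 UTC.
New Almaty is UTC+12:45, so local arrival = 13:45 + 12:45 = 02:30 on Oct 16.
Layover = 06:20 − 02:30 = 3 hours 50 minutes.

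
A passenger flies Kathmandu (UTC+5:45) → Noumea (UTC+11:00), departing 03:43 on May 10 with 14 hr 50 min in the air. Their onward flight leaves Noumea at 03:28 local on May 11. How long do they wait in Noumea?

Convert departure to UTC: 03:43 − 5:45 = 21:58 UTC on May 9.
Add 14 hours and 50 minutes flight time → 12:48 UTC (May 10).
Noumea is UTC+11:00, so local arrival = 12:48 + 11:00 = 23:48 on May 10.
Layover = 03:28 − 23:48 (+1 day) = 3 hours 40 minutes.

3 hours 40 minutes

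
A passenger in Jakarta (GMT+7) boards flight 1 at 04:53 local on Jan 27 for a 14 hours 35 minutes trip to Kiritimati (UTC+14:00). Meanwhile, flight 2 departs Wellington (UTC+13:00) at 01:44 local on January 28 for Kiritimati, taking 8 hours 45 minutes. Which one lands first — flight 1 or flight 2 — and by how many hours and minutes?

Flight 1 in UTC: 04:53 − 7:00 = 21:53 on Jan 26.
+14 hours 35 minutes → arrive 12:28 UTC on Jan 27.
Flight 2 in UTC: 01:44 − 13:00 = 12:44 on Jan 27.
+8 hours and 45 minutes → arrive 21:29 UTC on Jan 27.
Flight 1 lands earlier by 9 hours 1 minute.

the first, by 9 hours 1 minute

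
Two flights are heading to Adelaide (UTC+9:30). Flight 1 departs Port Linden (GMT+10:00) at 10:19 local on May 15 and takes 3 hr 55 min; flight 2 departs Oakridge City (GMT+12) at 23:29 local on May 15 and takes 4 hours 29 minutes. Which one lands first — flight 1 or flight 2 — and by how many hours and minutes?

Flight 1 in UTC: 10:19 − 10:00 = 00:19 on May 15.
+3 hours and 55 minutes → arrive 04:14 UTC on May 15.
Flight 2 in UTC: 23:29 − 12:00 = 11:29 on May 15.
+4 hours 29 minutes → arrive 15:58 UTC on May 15.
Flight 1 lands earlier by 11 hours 44 minutes.

the first, by 11 hours 44 minutes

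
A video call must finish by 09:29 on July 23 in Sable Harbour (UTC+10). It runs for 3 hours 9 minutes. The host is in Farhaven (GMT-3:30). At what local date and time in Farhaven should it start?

16:50 on Jul 22

Target end time in UTC: 09:29 − 10:00 = 23:29 on Jul 22.
Subtract 3 hours and 9 minutes → start 20:20 UTC on Jul 22.
Farhaven is UTC−3:30: 20:20 − 3:30 = 16:50 on Jul 22.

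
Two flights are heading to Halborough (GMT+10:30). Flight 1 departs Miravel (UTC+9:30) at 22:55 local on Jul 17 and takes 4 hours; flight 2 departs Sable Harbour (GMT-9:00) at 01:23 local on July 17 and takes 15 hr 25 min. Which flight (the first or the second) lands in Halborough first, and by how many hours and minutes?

Flight 1 in UTC: 22:55 − 9:30 = 13:25 on Jul 17.
+4 hours → arrive 17:25 UTC on Jul 17.
Flight 2 in UTC: 01:23 + 9:00 = 10:23 on Jul 17.
+15 hours and 25 minutes → arrive 01:48 UTC on Jul 18.
Flight 1 lands earlier by 8 hours 23 minutes.

the first, by 8 hours 23 minutes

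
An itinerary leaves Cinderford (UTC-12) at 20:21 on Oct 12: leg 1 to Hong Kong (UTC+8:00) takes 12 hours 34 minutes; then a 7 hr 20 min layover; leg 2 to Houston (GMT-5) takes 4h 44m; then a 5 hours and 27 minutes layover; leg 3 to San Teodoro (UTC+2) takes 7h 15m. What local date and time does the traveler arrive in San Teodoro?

23:41 on October 14

Convert departure to UTC: 20:21 + 12:00 = 08:21 UTC on Oct 13.
Add 12 hours and 34 minutes leg 1 → 20:55 UTC.
Add 7 hours and 20 minutes layover in Hong Kong → 04:15 UTC (Oct 14).
Add 4 hours 44 minutes leg 2 → 08:59 UTC.
Add 5 hours 27 minutes layover in Houston → 14:26 UTC.
Add 7 hours 15 minutes leg 3 → 21:41 UTC.
San Teodoro is UTC+2:00, so local arrival = 21:41 + 2:00 = 23:41 on Oct 14.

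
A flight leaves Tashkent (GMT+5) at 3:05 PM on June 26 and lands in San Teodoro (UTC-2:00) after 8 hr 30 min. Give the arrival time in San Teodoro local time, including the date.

4:35 PM on June 26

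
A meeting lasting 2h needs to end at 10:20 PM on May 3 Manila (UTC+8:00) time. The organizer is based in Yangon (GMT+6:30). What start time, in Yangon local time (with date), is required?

6:50 PM on May 3

Target end time in UTC: 10:20 PM − 8:00 = 2:20 PM on May 3.
Subtract 2 hours → start 12:20 PM UTC on May 3.
Yangon is UTC+6:30: 12:20 PM + 6:30 = 6:50 PM on May 3.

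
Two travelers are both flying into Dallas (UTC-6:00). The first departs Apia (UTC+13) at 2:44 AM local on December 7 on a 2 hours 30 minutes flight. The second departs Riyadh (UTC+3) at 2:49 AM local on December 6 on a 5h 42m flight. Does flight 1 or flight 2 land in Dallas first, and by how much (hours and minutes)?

Flight 1 in UTC: 2:44 AM − 13:00 = 1:44 PM on Dec 6.
+2 hours 30 minutes → arrive 4:14 PM UTC on Dec 6.
Flight 2 in UTC: 2:49 AM − 3:00 = 11:49 PM on Dec 5.
+5 hours 42 minutes → arrive 5:31 AM UTC on Dec 6.
Flight 2 lands earlier by 10 hours 43 minutes.

the second, by 10 hours 43 minutes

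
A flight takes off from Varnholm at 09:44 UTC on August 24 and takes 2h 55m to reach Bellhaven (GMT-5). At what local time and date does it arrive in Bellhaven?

Departure is given in UTC: 09:44 on Aug 24.
Add 2 hours and 55 minutes → 12:39 UTC.
Bellhaven is UTC−5:00: 12:39 − 5:00 = 07:39 on Aug 24.

07:39 on Aug 24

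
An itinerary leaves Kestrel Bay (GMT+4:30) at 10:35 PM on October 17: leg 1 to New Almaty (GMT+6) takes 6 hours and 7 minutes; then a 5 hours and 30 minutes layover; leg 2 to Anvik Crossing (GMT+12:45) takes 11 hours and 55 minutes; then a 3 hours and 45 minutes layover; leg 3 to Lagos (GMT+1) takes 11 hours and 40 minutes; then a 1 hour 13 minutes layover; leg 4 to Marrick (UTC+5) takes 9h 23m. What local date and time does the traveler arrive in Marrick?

12:38 AM on October 20

Convert departure to UTC: 10:35 PM − 4:30 = 6:05 PM UTC on Oct 17.
Add 6 hours 7 minutes leg 1 → 12:12 AM UTC (Oct 18).
Add 5 hours 30 minutes layover in New Almaty → 5:42 AM UTC.
Add 11 hours 55 minutes leg 2 → 5:37 PM UTC.
Add 3 hours and 45 minutes layover in Anvik Crossing → 9:22 PM UTC.
Add 11 hours and 40 minutes leg 3 → 9:02 AM UTC (Oct 19).
Add 1 hour 13 minutes layover in Lagos → 10:15 AM UTC.
Add 9 hours 23 minutes leg 4 → 7:38 PM UTC.
Marrick is UTC+5:00, so local arrival = 7:38 PM + 5:00 = 12:38 AM on Oct 20.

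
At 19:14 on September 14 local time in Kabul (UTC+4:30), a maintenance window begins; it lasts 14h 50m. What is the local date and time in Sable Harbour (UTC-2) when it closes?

03:34 on September 15

Sable Harbour is 6:30 behind Kabul.
After 14 hours and 50 minutes it is 10:04 (Sep 15) in Kabul.
Shift by the zone difference: 10:04 − 6:30 = 03:34 on Sep 15 in Sable Harbour.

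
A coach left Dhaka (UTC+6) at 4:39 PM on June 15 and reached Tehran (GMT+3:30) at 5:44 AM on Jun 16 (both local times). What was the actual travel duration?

Tehran is 2:30 behind Dhaka.
Clock-face elapsed time (ignoring zones) is 13 hours 5 minutes.
Actual elapsed = 13 hours 5 minutes + 2:30 = 15 hours 35 minutes.

15 hours 35 minutes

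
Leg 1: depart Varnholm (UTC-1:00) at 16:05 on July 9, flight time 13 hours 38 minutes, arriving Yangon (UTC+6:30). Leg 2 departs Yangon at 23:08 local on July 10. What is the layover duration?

9 hours 55 minutes

Convert departure to UTC: 16:05 + 1:00 = 17:05 UTC on Jul 9.
Add 13 hours 38 minutes flight time → 06:43 UTC (Jul 10).
Yangon is UTC+6:30, so local arrival = 06:43 + 6:30 = 13:13 on Jul 10.
Layover = 23:08 − 13:13 = 9 hours 55 minutes.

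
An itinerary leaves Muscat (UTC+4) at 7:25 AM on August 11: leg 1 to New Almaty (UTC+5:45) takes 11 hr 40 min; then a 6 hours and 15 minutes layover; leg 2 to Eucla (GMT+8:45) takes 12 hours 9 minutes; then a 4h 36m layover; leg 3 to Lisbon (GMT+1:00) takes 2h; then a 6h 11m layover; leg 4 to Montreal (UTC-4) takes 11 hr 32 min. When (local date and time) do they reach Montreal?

Convert departure to UTC: 7:25 AM − 4:00 = 3:25 AM UTC on Aug 11.
Add 11 hours and 40 minutes leg 1 → 3:05 PM UTC.
Add 6 hours 15 minutes layover in New Almaty → 9:20 PM UTC.
Add 12 hours 9 minutes leg 2 → 9:29 AM UTC (Aug 12).
Add 4 hours 36 minutes layover in Eucla → 2:05 PM UTC.
Add 2 hours leg 3 → 4:05 PM UTC.
Add 6 hours 11 minutes layover in Lisbon → 10:16 PM UTC.
Add 11 hours and 32 minutes leg 4 → 9:48 AM UTC (Aug 13).
Montreal is UTC−4:00, so local arrival = 9:48 AM − 4:00 = 5:48 AM on Aug 13.

5:48 AM on Aug 13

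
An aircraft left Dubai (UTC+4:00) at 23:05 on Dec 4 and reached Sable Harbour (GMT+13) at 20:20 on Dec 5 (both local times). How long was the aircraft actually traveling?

Sable Harbour is 9:00 ahead of Dubai.
Clock-face elapsed time (ignoring zones) is 21 hours 15 minutes.
Actual elapsed = 21 hours 15 minutes − 9:00 = 12 hours 15 minutes.

12 hours 15 minutes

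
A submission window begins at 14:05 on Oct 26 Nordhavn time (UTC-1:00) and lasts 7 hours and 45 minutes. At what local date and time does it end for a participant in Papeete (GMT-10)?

12:50 on Oct 26

Convert start to UTC: 14:05 + 1:00 = 15:05 UTC on Oct 26.
Add 7 hours and 45 minutes duration → 22:50 UTC.
Papeete is UTC−10:00, so local end time = 22:50 − 10:00 = 12:50 on Oct 26.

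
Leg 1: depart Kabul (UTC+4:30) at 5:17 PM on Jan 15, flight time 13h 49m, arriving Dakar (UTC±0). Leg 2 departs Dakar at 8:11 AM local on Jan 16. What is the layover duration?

Convert departure to UTC: 5:17 PM − 4:30 = 12:47 PM UTC on Jan 15.
Add 13 hours 49 minutes flight time → 2:36 AM UTC (Jan 16).
Dakar is UTC+0, so local arrival is the same: 2:36 AM on Jan 16.
Layover = 8:11 AM − 2:36 AM = 5 hours 35 minutes.

5 hours 35 minutes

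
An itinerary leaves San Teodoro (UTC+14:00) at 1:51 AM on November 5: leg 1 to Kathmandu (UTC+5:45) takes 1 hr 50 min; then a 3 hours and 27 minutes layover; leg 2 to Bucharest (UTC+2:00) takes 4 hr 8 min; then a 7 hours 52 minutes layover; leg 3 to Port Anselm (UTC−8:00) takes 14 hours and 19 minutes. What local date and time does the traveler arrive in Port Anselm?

11:27 AM on November 5

Convert departure to UTC: 1:51 AM − 14:00 = 11:51 AM UTC on Nov 4.
Add 1 hour and 50 minutes leg 1 → 1:41 PM UTC.
Add 3 hours and 27 minutes layover in Kathmandu → 5:08 PM UTC.
Add 4 hours 8 minutes leg 2 → 9:16 PM UTC.
Add 7 hours and 52 minutes layover in Bucharest → 5:08 AM UTC (Nov 5).
Add 14 hours and 19 minutes leg 3 → 7:27 PM UTC.
Port Anselm is UTC−8:00, so local arrival = 7:27 PM − 8:00 = 11:27 AM on Nov 5.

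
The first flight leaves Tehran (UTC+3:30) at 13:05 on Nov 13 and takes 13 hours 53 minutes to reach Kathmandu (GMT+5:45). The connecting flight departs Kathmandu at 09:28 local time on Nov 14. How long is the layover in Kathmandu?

Convert departure to UTC: 13:05 − 3:30 = 09:35 UTC on Nov 13.
Add 13 hours and 53 minutes flight time → 23:28 UTC.
Kathmandu is UTC+5:45, so local arrival = 23:28 + 5:45 = 05:13 on Nov 14.
Layover = 09:28 − 05:13 = 4 hours 15 minutes.

4 hours 15 minutes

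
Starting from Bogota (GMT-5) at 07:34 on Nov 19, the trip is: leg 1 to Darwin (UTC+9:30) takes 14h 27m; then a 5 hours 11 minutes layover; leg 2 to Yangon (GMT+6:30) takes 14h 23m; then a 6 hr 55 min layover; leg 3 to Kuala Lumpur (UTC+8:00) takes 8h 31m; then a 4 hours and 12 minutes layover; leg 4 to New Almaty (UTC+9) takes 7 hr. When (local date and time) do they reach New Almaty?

10:13 on Nov 22

Convert departure to UTC: 07:34 + 5:00 = 12:34 UTC on Nov 19.
Add 14 hours and 27 minutes leg 1 → 03:01 UTC (Nov 20).
Add 5 hours and 11 minutes layover in Darwin → 08:12 UTC.
Add 14 hours and 23 minutes leg 2 → 22:35 UTC.
Add 6 hours 55 minutes layover in Yangon → 05:30 UTC (Nov 21).
Add 8 hours 31 minutes leg 3 → 14:01 UTC.
Add 4 hours 12 minutes layover in Kuala Lumpur → 18:13 UTC.
Add 7 hours leg 4 → 01:13 UTC (Nov 22).
New Almaty is UTC+9:00, so local arrival = 01:13 + 9:00 = 10:13 on Nov 22.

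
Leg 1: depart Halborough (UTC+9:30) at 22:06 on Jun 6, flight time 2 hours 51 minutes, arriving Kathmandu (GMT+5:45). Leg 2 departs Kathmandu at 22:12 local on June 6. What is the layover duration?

Convert departure to UTC: 22:06 − 9:30 = 12:36 UTC on Jun 6.
Add 2 hours 51 minutes flight time → 15:27 UTC.
Kathmandu is UTC+5:45, so local arrival = 15:27 + 5:45 = 21:12 on Jun 6.
Layover = 22:12 − 21:12 = 1 hour.

1 hour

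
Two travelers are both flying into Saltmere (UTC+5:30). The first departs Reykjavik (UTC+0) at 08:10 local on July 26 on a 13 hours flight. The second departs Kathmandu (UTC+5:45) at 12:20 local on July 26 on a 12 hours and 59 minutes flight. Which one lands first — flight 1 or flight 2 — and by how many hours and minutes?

Flight 1 departs at 08:10 UTC (Jul 26).
+13 hours → arrive 21:10 UTC on Jul 26.
Flight 2 in UTC: 12:20 − 5:45 = 06:35 on Jul 26.
+12 hours and 59 minutes → arrive 19:34 UTC on Jul 26.
Flight 2 lands earlier by 1 hour 36 minutes.

the second, by 1 hour 36 minutes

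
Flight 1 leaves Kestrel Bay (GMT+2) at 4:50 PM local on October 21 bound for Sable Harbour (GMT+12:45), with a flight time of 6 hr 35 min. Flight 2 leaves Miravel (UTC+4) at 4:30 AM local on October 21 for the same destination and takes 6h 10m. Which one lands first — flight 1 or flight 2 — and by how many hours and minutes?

the second, by 14 hours 45 minutes

Flight 1 in UTC: 4:50 PM − 2:00 = 2:50 PM on Oct 21.
+6 hours 35 minutes → arrive 9:25 PM UTC on Oct 21.
Flight 2 in UTC: 4:30 AM − 4:00 = 12:30 AM on Oct 21.
+6 hours and 10 minutes → arrive 6:40 AM UTC on Oct 21.
Flight 2 lands earlier by 14 hours 45 minutes.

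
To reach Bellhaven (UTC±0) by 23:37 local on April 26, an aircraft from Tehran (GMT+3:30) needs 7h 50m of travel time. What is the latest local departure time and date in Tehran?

Target arrival is already UTC: 23:37 on Apr 26.
Subtract 7 hours 50 minutes → departure 15:47 UTC on Apr 26.
Tehran is UTC+3:30: 15:47 + 3:30 = 19:17 on Apr 26.

19:17 on April 26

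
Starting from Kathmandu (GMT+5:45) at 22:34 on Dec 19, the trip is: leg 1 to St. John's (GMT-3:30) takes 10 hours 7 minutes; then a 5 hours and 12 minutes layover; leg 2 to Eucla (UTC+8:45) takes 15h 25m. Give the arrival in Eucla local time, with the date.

08:18 on Dec 21

Convert departure to UTC: 22:34 − 5:45 = 16:49 UTC on Dec 19.
Add 10 hours and 7 minutes leg 1 → 02:56 UTC (Dec 20).
Add 5 hours and 12 minutes layover in St. John's → 08:08 UTC.
Add 15 hours 25 minutes leg 2 → 23:33 UTC.
Eucla is UTC+8:45, so local arrival = 23:33 + 8:45 = 08:18 on Dec 21.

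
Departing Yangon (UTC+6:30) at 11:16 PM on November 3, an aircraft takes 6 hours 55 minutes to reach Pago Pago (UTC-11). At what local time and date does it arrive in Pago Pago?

12:41 PM on November 3

Pago Pago is 17:30 behind Yangon.
After 6 hours 55 minutes it is 6:11 AM (Nov 4) in Yangon.
Shift by the zone difference: 6:11 AM − 17:30 = 12:41 PM on Nov 3 in Pago Pago.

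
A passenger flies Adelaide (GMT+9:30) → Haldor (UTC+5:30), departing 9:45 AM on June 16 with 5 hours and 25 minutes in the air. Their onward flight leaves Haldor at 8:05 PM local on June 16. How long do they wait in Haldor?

Convert departure to UTC: 9:45 AM − 9:30 = 12:15 AM UTC on Jun 16.
Add 5 hours and 25 minutes flight time → 5:40 AM UTC.
Haldor is UTC+5:30, so local arrival = 5:40 AM + 5:30 = 11:10 AM on Jun 16.
Layover = 8:05 PM − 11:10 AM = 8 hours 55 minutes.

8 hours 55 minutes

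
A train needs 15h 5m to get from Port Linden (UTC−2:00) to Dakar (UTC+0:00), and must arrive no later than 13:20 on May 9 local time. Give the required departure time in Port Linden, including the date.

20:15 on May 8

Target arrival is already UTC: 13:20 on May 9.
Subtract 15 hours 5 minutes → departure 22:15 UTC on May 8.
Port Linden is UTC−2:00: 22:15 − 2:00 = 20:15 on May 8.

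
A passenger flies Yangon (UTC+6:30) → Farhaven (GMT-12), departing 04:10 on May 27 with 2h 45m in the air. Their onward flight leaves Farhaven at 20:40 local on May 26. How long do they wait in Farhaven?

8 hours 15 minutes

Convert departure to UTC: 04:10 − 6:30 = 21:40 UTC on May 26.
Add 2 hours 45 minutes flight time → 00:25 UTC (May 27).
Farhaven is UTC−12:00, so local arrival = 00:25 − 12:00 = 12:25 on May 26.
Layover = 20:40 − 12:25 = 8 hours 15 minutes.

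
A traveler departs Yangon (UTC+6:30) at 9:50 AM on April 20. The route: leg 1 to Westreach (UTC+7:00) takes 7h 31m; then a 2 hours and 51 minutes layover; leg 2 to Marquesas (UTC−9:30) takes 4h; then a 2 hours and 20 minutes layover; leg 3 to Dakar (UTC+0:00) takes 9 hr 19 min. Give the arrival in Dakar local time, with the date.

Convert departure to UTC: 9:50 AM − 6:30 = 3:20 AM UTC on Apr 20.
Add 7 hours 31 minutes leg 1 → 10:51 AM UTC.
Add 2 hours 51 minutes layover in Westreach → 1:42 PM UTC.
Add 4 hours leg 2 → 5:42 PM UTC.
Add 2 hours 20 minutes layover in Marquesas → 8:02 PM UTC.
Add 9 hours and 19 minutes leg 3 → 5:21 AM UTC (Apr 21).
Dakar is UTC+0, so local arrival is the same: 5:21 AM on Apr 21.

5:21 AM on April 21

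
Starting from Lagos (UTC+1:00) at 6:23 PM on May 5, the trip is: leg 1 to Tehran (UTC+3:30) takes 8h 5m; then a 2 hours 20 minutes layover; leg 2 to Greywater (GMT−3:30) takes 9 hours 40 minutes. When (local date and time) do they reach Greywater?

9:58 AM on May 6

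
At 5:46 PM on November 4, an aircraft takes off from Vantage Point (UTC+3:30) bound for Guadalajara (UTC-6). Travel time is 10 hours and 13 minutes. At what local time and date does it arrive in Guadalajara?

6:29 PM on November 4

Convert departure to UTC: 5:46 PM − 3:30 = 2:16 PM UTC on Nov 4.
Add 10 hours 13 minutes travel time → 12:29 AM UTC (Nov 5).
Guadalajara is UTC−6:00, so local arrival = 12:29 AM − 6:00 = 6:29 PM on Nov 4.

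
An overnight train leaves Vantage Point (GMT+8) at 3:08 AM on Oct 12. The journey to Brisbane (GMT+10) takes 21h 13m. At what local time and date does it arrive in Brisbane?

2:21 AM on Oct 13

Convert departure to UTC: 3:08 AM − 8:00 = 7:08 PM UTC on Oct 11.
Add 21 hours and 13 minutes travel time → 4:21 PM UTC (Oct 12).
Brisbane is UTC+10:00, so local arrival = 4:21 PM + 10:00 = 2:21 AM on Oct 13.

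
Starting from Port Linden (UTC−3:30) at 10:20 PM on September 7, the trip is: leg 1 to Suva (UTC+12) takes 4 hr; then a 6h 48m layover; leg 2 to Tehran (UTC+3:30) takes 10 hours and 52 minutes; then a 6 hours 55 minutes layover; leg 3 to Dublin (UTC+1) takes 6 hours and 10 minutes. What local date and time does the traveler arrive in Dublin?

Convert departure to UTC: 10:20 PM + 3:30 = 1:50 AM UTC on Sep 8.
Add 4 hours leg 1 → 5:50 AM UTC.
Add 6 hours 48 minutes layover in Suva → 12:38 PM UTC.
Add 10 hours 52 minutes leg 2 → 11:30 PM UTC.
Add 6 hours and 55 minutes layover in Tehran → 6:25 AM UTC (Sep 9).
Add 6 hours 10 minutes leg 3 → 12:35 PM UTC.
Dublin is UTC+1:00, so local arrival = 12:35 PM + 1:00 = 1:35 PM on Sep 9.

1:35 PM on September 9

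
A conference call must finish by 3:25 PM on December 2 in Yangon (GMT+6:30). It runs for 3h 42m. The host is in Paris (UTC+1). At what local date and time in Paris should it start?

Target end time in UTC: 3:25 PM − 6:30 = 8:55 AM on Dec 2.
Subtract 3 hours and 42 minutes → start 5:13 AM UTC on Dec 2.
Paris is UTC+1:00: 5:13 AM + 1:00 = 6:13 AM on Dec 2.

6:13 AM on December 2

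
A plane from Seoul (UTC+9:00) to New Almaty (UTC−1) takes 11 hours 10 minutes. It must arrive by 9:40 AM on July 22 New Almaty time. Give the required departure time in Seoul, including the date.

8:30 AM on Jul 22

Target arrival in UTC: 9:40 AM + 1:00 = 10:40 AM on Jul 22.
Subtract 11 hours and 10 minutes → departure 11:30 PM UTC on Jul 21.
Seoul is UTC+9:00: 11:30 PM + 9:00 = 8:30 AM on Jul 22.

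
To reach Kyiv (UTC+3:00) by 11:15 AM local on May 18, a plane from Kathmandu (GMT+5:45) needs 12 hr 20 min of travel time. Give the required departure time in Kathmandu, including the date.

Target arrival in UTC: 11:15 AM − 3:00 = 8:15 AM on May 18.
Subtract 12 hours and 20 minutes → departure 7:55 PM UTC on May 17.
Kathmandu is UTC+5:45: 7:55 PM + 5:45 = 1:40 AM on May 18.

1:40 AM on May 18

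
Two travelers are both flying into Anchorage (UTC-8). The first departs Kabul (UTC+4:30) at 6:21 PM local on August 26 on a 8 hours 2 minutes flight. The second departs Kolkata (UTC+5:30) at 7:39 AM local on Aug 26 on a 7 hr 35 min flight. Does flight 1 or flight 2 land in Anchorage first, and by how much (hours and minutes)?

Flight 1 in UTC: 6:21 PM − 4:30 = 1:51 PM on Aug 26.
+8 hours 2 minutes → arrive 9:53 PM UTC on Aug 26.
Flight 2 in UTC: 7:39 AM − 5:30 = 2:09 AM on Aug 26.
+7 hours 35 minutes → arrive 9:44 AM UTC on Aug 26.
Flight 2 lands earlier by 12 hours 9 minutes.

the second, by 12 hours 9 minutes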